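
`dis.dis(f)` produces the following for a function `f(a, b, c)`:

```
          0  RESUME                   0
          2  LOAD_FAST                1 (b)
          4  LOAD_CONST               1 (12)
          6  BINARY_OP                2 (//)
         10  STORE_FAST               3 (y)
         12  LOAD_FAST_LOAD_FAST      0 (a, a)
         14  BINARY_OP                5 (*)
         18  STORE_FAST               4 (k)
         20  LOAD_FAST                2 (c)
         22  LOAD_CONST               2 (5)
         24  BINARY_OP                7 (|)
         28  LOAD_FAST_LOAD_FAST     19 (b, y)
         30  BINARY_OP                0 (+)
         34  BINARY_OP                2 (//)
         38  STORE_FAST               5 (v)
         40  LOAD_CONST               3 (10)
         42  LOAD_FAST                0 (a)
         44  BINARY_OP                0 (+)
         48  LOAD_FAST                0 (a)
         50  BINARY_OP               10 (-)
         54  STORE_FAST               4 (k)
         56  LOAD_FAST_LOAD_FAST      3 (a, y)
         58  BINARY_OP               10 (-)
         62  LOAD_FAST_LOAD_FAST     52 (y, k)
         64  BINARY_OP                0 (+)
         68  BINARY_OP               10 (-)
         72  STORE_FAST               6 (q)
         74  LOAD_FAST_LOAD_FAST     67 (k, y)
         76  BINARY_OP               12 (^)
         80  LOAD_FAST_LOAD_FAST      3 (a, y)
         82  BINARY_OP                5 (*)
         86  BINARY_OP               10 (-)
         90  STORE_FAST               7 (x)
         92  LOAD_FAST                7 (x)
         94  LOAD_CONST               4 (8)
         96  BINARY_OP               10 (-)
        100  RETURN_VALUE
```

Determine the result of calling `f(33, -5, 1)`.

14

LOAD_FAST b → push -5. Stack: [-5]
LOAD_CONST → push 12. Stack: [-5, 12]
BINARY_OP // → -5 // 12 = -1. Stack: [-1]
STORE_FAST y → y=-1. Stack: []
LOAD_FAST_LOAD_FAST a,a → push 33,33. Stack: [33, 33]
BINARY_OP * → 33 * 33 = 1089. Stack: [1089]
STORE_FAST k → k=1089. Stack: []
LOAD_FAST c → push 1. Stack: [1]
LOAD_CONST → push 5. Stack: [1, 5]
BINARY_OP | → 1 | 5 = 5. Stack: [5]
LOAD_FAST_LOAD_FAST b,y → push -5,-1. Stack: [5, -5, -1]
BINARY_OP + → -5 + -1 = -6. Stack: [5, -6]
BINARY_OP // → 5 // -6 = -1. Stack: [-1]
STORE_FAST v → v=-1. Stack: []
LOAD_CONST → push 10. Stack: [10]
LOAD_FAST a → push 33. Stack: [10, 33]
BINARY_OP + → 10 + 33 = 43. Stack: [43]
LOAD_FAST a → push 33. Stack: [43, 33]
BINARY_OP - → 43 - 33 = 10. Stack: [10]
STORE_FAST k → k=10. Stack: []
LOAD_FAST_LOAD_FAST a,y → push 33,-1. Stack: [33, -1]
BINARY_OP - → 33 - -1 = 34. Stack: [34]
LOAD_FAST_LOAD_FAST y,k → push -1,10. Stack: [34, -1, 10]
BINARY_OP + → -1 + 10 = 9. Stack: [34, 9]
BINARY_OP - → 34 - 9 = 25. Stack: [25]
STORE_FAST q → q=25. Stack: []
LOAD_FAST_LOAD_FAST k,y → push 10,-1. Stack: [10, -1]
BINARY_OP ^ → 10 ^ -1 = -11. Stack: [-11]
LOAD_FAST_LOAD_FAST a,y → push 33,-1. Stack: [-11, 33, -1]
BINARY_OP * → 33 * -1 = -33. Stack: [-11, -33]
BINARY_OP - → -11 - -33 = 22. Stack: [22]
STORE_FAST x → x=22. Stack: []
LOAD_FAST x → push 22. Stack: [22]
LOAD_CONST → push 8. Stack: [22, 8]
BINARY_OP - → 22 - 8 = 14. Stack: [14]
RETURN_VALUE → return 14.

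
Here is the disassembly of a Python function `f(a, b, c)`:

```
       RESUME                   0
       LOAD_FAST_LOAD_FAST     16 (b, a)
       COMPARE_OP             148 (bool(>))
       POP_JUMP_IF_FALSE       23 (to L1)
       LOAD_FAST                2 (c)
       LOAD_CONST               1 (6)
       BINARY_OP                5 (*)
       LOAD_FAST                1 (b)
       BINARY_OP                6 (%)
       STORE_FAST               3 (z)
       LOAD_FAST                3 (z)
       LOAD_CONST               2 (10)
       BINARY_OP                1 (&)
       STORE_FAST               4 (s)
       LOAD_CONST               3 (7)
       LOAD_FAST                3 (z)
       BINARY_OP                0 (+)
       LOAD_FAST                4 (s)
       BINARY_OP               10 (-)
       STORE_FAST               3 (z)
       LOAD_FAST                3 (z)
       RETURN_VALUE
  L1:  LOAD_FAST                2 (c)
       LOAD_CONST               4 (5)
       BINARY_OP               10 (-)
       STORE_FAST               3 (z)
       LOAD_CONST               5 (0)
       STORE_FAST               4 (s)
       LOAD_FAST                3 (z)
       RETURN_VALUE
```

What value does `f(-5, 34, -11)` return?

7

LOAD_FAST_LOAD_FAST b,a → push 34,-5. Stack: [34, -5]
COMPARE_OP bool(>) → 34 vs -5 = True. Stack: [True]
POP_JUMP_IF_FALSE → pop True; no jump. Stack: []
LOAD_FAST c → push -11. Stack: [-11]
LOAD_CONST → push 6. Stack: [-11, 6]
BINARY_OP * → -11 * 6 = -66. Stack: [-66]
LOAD_FAST b → push 34. Stack: [-66, 34]
BINARY_OP % → -66 % 34 = 2. Stack: [2]
STORE_FAST z → z=2. Stack: []
LOAD_FAST z → push 2. Stack: [2]
LOAD_CONST → push 10. Stack: [2, 10]
BINARY_OP & → 2 & 10 = 2. Stack: [2]
STORE_FAST s → s=2. Stack: []
LOAD_CONST → push 7. Stack: [7]
LOAD_FAST z → push 2. Stack: [7, 2]
BINARY_OP + → 7 + 2 = 9. Stack: [9]
LOAD_FAST s → push 2. Stack: [9, 2]
BINARY_OP - → 9 - 2 = 7. Stack: [7]
STORE_FAST z → z=7. Stack: []
LOAD_FAST z → push 7. Stack: [7]
RETURN_VALUE → return 7.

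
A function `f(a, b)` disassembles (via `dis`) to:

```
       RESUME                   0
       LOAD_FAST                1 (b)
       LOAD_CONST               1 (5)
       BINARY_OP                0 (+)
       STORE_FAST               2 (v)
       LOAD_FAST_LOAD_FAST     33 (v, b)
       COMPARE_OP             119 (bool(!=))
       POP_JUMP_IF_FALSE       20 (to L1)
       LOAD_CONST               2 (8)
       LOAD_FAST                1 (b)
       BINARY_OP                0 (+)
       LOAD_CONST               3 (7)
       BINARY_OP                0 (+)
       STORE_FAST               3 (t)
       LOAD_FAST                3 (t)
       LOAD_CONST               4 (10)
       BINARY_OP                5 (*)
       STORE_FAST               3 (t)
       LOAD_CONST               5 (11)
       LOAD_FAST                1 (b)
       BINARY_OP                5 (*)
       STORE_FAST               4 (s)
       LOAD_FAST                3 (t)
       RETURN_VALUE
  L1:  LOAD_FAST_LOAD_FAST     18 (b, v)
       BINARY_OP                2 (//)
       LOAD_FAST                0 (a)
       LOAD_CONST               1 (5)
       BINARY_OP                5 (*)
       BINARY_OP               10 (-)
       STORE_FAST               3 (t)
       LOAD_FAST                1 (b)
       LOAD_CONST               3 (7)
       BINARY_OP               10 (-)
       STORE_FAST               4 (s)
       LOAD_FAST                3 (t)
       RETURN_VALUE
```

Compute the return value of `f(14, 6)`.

LOAD_FAST b → push 6. Stack: [6]
LOAD_CONST → push 5. Stack: [6, 5]
BINARY_OP + → 6 + 5 = 11. Stack: [11]
STORE_FAST v → v=11. Stack: []
LOAD_FAST_LOAD_FAST v,b → push 11,6. Stack: [11, 6]
COMPARE_OP bool(!=) → 11 vs 6 = True. Stack: [True]
POP_JUMP_IF_FALSE → pop True; no jump. Stack: []
LOAD_CONST → push 8. Stack: [8]
LOAD_FAST b → push 6. Stack: [8, 6]
BINARY_OP + → 8 + 6 = 14. Stack: [14]
LOAD_CONST → push 7. Stack: [14, 7]
BINARY_OP + → 14 + 7 = 21. Stack: [21]
STORE_FAST t → t=21. Stack: []
LOAD_FAST t → push 21. Stack: [21]
LOAD_CONST → push 10. Stack: [21, 10]
BINARY_OP * → 21 * 10 = 210. Stack: [210]
STORE_FAST t → t=210. Stack: []
LOAD_CONST → push 11. Stack: [11]
LOAD_FAST b → push 6. Stack: [11, 6]
BINARY_OP * → 11 * 6 = 66. Stack: [66]
STORE_FAST s → s=66. Stack: []
LOAD_FAST t → push 210. Stack: [210]
RETURN_VALUE → return 210.

210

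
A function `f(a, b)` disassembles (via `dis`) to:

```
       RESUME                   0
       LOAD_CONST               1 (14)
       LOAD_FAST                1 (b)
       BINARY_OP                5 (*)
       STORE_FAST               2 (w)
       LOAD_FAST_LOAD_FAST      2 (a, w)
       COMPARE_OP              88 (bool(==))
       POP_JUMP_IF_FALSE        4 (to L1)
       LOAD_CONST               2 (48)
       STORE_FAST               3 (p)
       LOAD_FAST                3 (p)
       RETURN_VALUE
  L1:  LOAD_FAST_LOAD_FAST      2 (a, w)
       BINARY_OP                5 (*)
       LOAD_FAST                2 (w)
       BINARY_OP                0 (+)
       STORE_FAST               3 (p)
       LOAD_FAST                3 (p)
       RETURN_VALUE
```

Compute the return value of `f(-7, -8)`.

LOAD_CONST → push 14. Stack: [14]
LOAD_FAST b → push -8. Stack: [14, -8]
BINARY_OP * → 14 * -8 = -112. Stack: [-112]
STORE_FAST w → w=-112. Stack: []
LOAD_FAST_LOAD_FAST a,w → push -7,-112. Stack: [-7, -112]
COMPARE_OP bool(==) → -7 vs -112 = False. Stack: [False]
POP_JUMP_IF_FALSE → pop False; jump. Stack: []
LOAD_FAST_LOAD_FAST a,w → push -7,-112. Stack: [-7, -112]
BINARY_OP * → -7 * -112 = 784. Stack: [784]
LOAD_FAST w → push -112. Stack: [784, -112]
BINARY_OP + → 784 + -112 = 672. Stack: [672]
STORE_FAST p → p=672. Stack: []
LOAD_FAST p → push 672. Stack: [672]
RETURN_VALUE → return 672.

672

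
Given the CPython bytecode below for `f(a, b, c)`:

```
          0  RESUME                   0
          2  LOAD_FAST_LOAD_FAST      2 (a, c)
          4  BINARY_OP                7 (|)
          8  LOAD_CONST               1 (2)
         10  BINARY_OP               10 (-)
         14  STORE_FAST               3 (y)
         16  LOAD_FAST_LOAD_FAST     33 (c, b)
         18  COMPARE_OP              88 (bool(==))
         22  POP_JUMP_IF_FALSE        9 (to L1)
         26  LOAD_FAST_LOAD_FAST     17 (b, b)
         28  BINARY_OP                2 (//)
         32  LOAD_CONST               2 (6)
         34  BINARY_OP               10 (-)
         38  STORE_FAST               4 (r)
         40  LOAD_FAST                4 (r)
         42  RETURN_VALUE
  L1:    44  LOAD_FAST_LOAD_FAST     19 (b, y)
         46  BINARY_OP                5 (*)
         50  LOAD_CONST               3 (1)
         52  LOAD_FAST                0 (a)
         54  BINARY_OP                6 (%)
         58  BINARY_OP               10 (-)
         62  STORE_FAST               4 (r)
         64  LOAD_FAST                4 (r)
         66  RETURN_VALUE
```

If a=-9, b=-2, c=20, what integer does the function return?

LOAD_FAST_LOAD_FAST a,c → push -9,20. Stack: [-9, 20]
BINARY_OP | → -9 | 20 = -9. Stack: [-9]
LOAD_CONST → push 2. Stack: [-9, 2]
BINARY_OP - → -9 - 2 = -11. Stack: [-11]
STORE_FAST y → y=-11. Stack: []
LOAD_FAST_LOAD_FAST c,b → push 20,-2. Stack: [20, -2]
COMPARE_OP bool(==) → 20 vs -2 = False. Stack: [False]
POP_JUMP_IF_FALSE → pop False; jump. Stack: []
LOAD_FAST_LOAD_FAST b,y → push -2,-11. Stack: [-2, -11]
BINARY_OP * → -2 * -11 = 22. Stack: [22]
LOAD_CONST → push 1. Stack: [22, 1]
LOAD_FAST a → push -9. Stack: [22, 1, -9]
BINARY_OP % → 1 % -9 = -8. Stack: [22, -8]
BINARY_OP - → 22 - -8 = 30. Stack: [30]
STORE_FAST r → r=30. Stack: []
LOAD_FAST r → push 30. Stack: [30]
RETURN_VALUE → return 30.

30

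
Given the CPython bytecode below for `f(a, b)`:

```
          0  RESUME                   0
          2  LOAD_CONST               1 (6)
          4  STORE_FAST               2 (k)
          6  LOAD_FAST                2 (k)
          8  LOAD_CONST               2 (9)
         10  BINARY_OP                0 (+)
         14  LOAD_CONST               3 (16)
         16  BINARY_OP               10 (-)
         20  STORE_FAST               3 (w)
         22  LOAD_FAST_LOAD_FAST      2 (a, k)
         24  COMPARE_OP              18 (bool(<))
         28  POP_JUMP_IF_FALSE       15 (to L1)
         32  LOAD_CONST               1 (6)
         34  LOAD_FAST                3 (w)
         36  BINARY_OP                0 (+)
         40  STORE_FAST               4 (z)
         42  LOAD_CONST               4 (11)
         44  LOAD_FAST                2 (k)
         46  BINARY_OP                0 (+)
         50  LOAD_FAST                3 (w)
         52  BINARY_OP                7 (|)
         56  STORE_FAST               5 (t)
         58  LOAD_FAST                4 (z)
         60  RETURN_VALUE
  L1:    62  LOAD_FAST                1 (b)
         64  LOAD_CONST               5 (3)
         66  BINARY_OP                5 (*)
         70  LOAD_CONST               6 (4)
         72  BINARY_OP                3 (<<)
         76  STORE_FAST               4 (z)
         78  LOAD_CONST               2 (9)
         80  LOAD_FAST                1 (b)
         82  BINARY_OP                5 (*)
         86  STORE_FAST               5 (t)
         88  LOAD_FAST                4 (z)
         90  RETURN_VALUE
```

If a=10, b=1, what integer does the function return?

48

LOAD_CONST → push 6. Stack: [6]
STORE_FAST k → k=6. Stack: []
LOAD_FAST k → push 6. Stack: [6]
LOAD_CONST → push 9. Stack: [6, 9]
BINARY_OP + → 6 + 9 = 15. Stack: [15]
LOAD_CONST → push 16. Stack: [15, 16]
BINARY_OP - → 15 - 16 = -1. Stack: [-1]
STORE_FAST w → w=-1. Stack: []
LOAD_FAST_LOAD_FAST a,k → push 10,6. Stack: [10, 6]
COMPARE_OP bool(<) → 10 vs 6 = False. Stack: [False]
POP_JUMP_IF_FALSE → pop False; jump. Stack: []
LOAD_FAST b → push 1. Stack: [1]
LOAD_CONST → push 3. Stack: [1, 3]
BINARY_OP * → 1 * 3 = 3. Stack: [3]
LOAD_CONST → push 4. Stack: [3, 4]
BINARY_OP << → 3 << 4 = 48. Stack: [48]
STORE_FAST z → z=48. Stack: []
LOAD_CONST → push 9. Stack: [9]
LOAD_FAST b → push 1. Stack: [9, 1]
BINARY_OP * → 9 * 1 = 9. Stack: [9]
STORE_FAST t → t=9. Stack: []
LOAD_FAST z → push 48. Stack: [48]
RETURN_VALUE → return 48.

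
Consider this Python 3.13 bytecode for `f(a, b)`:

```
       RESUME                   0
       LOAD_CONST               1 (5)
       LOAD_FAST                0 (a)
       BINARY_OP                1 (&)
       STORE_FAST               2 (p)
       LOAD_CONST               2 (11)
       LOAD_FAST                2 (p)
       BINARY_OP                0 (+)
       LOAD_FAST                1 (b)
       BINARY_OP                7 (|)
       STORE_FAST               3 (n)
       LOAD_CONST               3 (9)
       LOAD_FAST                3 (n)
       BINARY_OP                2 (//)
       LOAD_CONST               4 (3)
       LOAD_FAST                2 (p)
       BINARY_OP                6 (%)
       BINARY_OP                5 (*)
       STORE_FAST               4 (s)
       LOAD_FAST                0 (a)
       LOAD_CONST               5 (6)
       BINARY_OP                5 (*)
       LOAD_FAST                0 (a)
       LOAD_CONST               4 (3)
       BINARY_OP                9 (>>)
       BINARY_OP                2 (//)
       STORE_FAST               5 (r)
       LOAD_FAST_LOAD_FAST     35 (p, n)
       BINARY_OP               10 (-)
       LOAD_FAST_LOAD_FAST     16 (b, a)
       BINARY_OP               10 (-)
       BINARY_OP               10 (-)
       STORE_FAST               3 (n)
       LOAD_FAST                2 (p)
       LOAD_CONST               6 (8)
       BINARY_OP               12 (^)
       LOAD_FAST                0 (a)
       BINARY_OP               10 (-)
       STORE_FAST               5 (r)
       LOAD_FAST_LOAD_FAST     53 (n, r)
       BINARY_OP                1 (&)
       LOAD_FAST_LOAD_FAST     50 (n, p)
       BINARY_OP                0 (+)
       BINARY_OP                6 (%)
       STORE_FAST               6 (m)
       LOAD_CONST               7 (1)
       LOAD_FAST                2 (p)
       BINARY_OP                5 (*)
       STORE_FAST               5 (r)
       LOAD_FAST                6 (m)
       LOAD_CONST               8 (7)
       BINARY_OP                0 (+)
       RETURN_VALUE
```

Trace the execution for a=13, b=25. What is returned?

LOAD_CONST → push 5. Stack: [5]
LOAD_FAST a → push 13. Stack: [5, 13]
BINARY_OP & → 5 & 13 = 5. Stack: [5]
STORE_FAST p → p=5. Stack: []
LOAD_CONST → push 11. Stack: [11]
LOAD_FAST p → push 5. Stack: [11, 5]
BINARY_OP + → 11 + 5 = 16. Stack: [16]
LOAD_FAST b → push 25. Stack: [16, 25]
BINARY_OP | → 16 | 25 = 25. Stack: [25]
STORE_FAST n → n=25. Stack: []
LOAD_CONST → push 9. Stack: [9]
LOAD_FAST n → push 25. Stack: [9, 25]
BINARY_OP // → 9 // 25 = 0. Stack: [0]
LOAD_CONST → push 3. Stack: [0, 3]
LOAD_FAST p → push 5. Stack: [0, 3, 5]
BINARY_OP % → 3 % 5 = 3. Stack: [0, 3]
BINARY_OP * → 0 * 3 = 0. Stack: [0]
STORE_FAST s → s=0. Stack: []
LOAD_FAST a → push 13. Stack: [13]
LOAD_CONST → push 6. Stack: [13, 6]
BINARY_OP * → 13 * 6 = 78. Stack: [78]
LOAD_FAST a → push 13. Stack: [78, 13]
LOAD_CONST → push 3. Stack: [78, 13, 3]
BINARY_OP >> → 13 >> 3 = 1. Stack: [78, 1]
BINARY_OP // → 78 // 1 = 78. Stack: [78]
STORE_FAST r → r=78. Stack: []
LOAD_FAST_LOAD_FAST p,n → push 5,25. Stack: [5, 25]
BINARY_OP - → 5 - 25 = -20. Stack: [-20]
LOAD_FAST_LOAD_FAST b,a → push 25,13. Stack: [-20, 25, 13]
BINARY_OP - → 25 - 13 = 12. Stack: [-20, 12]
BINARY_OP - → -20 - 12 = -32. Stack: [-32]
STORE_FAST n → n=-32. Stack: []
LOAD_FAST p → push 5. Stack: [5]
LOAD_CONST → push 8. Stack: [5, 8]
BINARY_OP ^ → 5 ^ 8 = 13. Stack: [13]
LOAD_FAST a → push 13. Stack: [13, 13]
BINARY_OP - → 13 - 13 = 0. Stack: [0]
STORE_FAST r → r=0. Stack: []
LOAD_FAST_LOAD_FAST n,r → push -32,0. Stack: [-32, 0]
BINARY_OP & → -32 & 0 = 0. Stack: [0]
LOAD_FAST_LOAD_FAST n,p → push -32,5. Stack: [0, -32, 5]
BINARY_OP + → -32 + 5 = -27. Stack: [0, -27]
BINARY_OP % → 0 % -27 = 0. Stack: [0]
STORE_FAST m → m=0. Stack: []
LOAD_CONST → push 1. Stack: [1]
LOAD_FAST p → push 5. Stack: [1, 5]
BINARY_OP * → 1 * 5 = 5. Stack: [5]
STORE_FAST r → r=5. Stack: []
LOAD_FAST m → push 0. Stack: [0]
LOAD_CONST → push 7. Stack: [0, 7]
BINARY_OP + → 0 + 7 = 7. Stack: [7]
RETURN_VALUE → return 7.

7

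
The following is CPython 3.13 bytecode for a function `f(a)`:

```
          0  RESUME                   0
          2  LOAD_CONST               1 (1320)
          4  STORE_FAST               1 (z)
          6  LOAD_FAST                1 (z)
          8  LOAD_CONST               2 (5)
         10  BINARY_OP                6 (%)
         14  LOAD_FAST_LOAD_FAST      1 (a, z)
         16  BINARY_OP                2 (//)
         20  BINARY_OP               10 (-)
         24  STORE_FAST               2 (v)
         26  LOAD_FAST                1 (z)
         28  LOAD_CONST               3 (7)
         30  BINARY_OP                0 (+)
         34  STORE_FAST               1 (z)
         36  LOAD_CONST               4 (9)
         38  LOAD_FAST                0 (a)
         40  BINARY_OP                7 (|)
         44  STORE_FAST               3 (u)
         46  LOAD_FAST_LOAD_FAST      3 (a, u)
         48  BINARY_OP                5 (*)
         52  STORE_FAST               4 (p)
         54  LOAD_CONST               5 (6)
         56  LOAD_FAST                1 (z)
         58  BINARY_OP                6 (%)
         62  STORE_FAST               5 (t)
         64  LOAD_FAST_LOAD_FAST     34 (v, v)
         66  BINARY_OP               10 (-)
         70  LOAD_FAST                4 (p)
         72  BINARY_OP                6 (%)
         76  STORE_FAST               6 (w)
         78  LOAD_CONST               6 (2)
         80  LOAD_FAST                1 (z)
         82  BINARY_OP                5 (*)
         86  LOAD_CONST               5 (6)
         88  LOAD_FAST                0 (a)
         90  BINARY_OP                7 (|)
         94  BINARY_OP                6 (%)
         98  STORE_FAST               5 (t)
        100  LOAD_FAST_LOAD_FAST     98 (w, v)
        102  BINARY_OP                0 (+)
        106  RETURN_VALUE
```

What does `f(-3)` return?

1

LOAD_CONST → push 1320. Stack: [1320]
STORE_FAST z → z=1320. Stack: []
LOAD_FAST z → push 1320. Stack: [1320]
LOAD_CONST → push 5. Stack: [1320, 5]
BINARY_OP % → 1320 % 5 = 0. Stack: [0]
LOAD_FAST_LOAD_FAST a,z → push -3,1320. Stack: [0, -3, 1320]
BINARY_OP // → -3 // 1320 = -1. Stack: [0, -1]
BINARY_OP - → 0 - -1 = 1. Stack: [1]
STORE_FAST v → v=1. Stack: []
LOAD_FAST z → push 1320. Stack: [1320]
LOAD_CONST → push 7. Stack: [1320, 7]
BINARY_OP + → 1320 + 7 = 1327. Stack: [1327]
STORE_FAST z → z=1327. Stack: []
LOAD_CONST → push 9. Stack: [9]
LOAD_FAST a → push -3. Stack: [9, -3]
BINARY_OP | → 9 | -3 = -3. Stack: [-3]
STORE_FAST u → u=-3. Stack: []
LOAD_FAST_LOAD_FAST a,u → push -3,-3. Stack: [-3, -3]
BINARY_OP * → -3 * -3 = 9. Stack: [9]
STORE_FAST p → p=9. Stack: []
LOAD_CONST → push 6. Stack: [6]
LOAD_FAST z → push 1327. Stack: [6, 1327]
BINARY_OP % → 6 % 1327 = 6. Stack: [6]
STORE_FAST t → t=6. Stack: []
LOAD_FAST_LOAD_FAST v,v → push 1,1. Stack: [1, 1]
BINARY_OP - → 1 - 1 = 0. Stack: [0]
LOAD_FAST p → push 9. Stack: [0, 9]
BINARY_OP % → 0 % 9 = 0. Stack: [0]
STORE_FAST w → w=0. Stack: []
LOAD_CONST → push 2. Stack: [2]
LOAD_FAST z → push 1327. Stack: [2, 1327]
BINARY_OP * → 2 * 1327 = 2654. Stack: [2654]
LOAD_CONST → push 6. Stack: [2654, 6]
LOAD_FAST a → push -3. Stack: [2654, 6, -3]
BINARY_OP | → 6 | -3 = -1. Stack: [2654, -1]
BINARY_OP % → 2654 % -1 = 0. Stack: [0]
STORE_FAST t → t=0. Stack: []
LOAD_FAST_LOAD_FAST w,v → push 0,1. Stack: [0, 1]
BINARY_OP + → 0 + 1 = 1. Stack: [1]
RETURN_VALUE → return 1.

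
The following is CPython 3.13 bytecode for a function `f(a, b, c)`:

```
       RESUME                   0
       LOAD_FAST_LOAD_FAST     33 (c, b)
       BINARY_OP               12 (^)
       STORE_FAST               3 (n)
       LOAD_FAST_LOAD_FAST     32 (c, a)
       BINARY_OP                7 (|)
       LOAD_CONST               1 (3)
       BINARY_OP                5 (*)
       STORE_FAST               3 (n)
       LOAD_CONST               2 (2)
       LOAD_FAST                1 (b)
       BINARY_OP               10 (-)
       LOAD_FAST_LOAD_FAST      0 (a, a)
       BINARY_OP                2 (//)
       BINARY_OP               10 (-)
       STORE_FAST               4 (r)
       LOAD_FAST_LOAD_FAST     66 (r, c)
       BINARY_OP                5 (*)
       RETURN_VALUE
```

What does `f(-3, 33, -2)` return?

LOAD_FAST_LOAD_FAST c,b → push -2,33. Stack: [-2, 33]
BINARY_OP ^ → -2 ^ 33 = -33. Stack: [-33]
STORE_FAST n → n=-33. Stack: []
LOAD_FAST_LOAD_FAST c,a → push -2,-3. Stack: [-2, -3]
BINARY_OP | → -2 | -3 = -1. Stack: [-1]
LOAD_CONST → push 3. Stack: [-1, 3]
BINARY_OP * → -1 * 3 = -3. Stack: [-3]
STORE_FAST n → n=-3. Stack: []
LOAD_CONST → push 2. Stack: [2]
LOAD_FAST b → push 33. Stack: [2, 33]
BINARY_OP - → 2 - 33 = -31. Stack: [-31]
LOAD_FAST_LOAD_FAST a,a → push -3,-3. Stack: [-31, -3, -3]
BINARY_OP // → -3 // -3 = 1. Stack: [-31, 1]
BINARY_OP - → -31 - 1 = -32. Stack: [-32]
STORE_FAST r → r=-32. Stack: []
LOAD_FAST_LOAD_FAST r,c → push -32,-2. Stack: [-32, -2]
BINARY_OP * → -32 * -2 = 64. Stack: [64]
RETURN_VALUE → return 64.

64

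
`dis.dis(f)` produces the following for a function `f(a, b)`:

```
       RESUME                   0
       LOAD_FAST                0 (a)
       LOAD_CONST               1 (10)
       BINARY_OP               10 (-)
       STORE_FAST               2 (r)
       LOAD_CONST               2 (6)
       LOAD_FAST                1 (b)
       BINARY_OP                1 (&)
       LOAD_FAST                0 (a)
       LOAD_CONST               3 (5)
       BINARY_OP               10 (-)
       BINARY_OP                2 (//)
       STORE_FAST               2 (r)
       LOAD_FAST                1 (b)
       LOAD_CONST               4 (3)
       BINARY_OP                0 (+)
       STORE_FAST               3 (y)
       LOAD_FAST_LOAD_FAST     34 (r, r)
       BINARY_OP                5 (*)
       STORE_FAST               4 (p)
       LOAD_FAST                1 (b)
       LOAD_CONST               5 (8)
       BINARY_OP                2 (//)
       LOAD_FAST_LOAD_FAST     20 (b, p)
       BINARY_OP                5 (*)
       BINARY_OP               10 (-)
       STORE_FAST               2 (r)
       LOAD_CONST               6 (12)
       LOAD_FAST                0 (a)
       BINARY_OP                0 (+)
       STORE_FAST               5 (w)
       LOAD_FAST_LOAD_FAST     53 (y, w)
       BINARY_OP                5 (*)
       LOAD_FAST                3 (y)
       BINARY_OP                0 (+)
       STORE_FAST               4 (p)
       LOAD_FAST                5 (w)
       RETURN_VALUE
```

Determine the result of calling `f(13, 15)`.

25

LOAD_FAST a → push 13. Stack: [13]
LOAD_CONST → push 10. Stack: [13, 10]
BINARY_OP - → 13 - 10 = 3. Stack: [3]
STORE_FAST r → r=3. Stack: []
LOAD_CONST → push 6. Stack: [6]
LOAD_FAST b → push 15. Stack: [6, 15]
BINARY_OP & → 6 & 15 = 6. Stack: [6]
LOAD_FAST a → push 13. Stack: [6, 13]
LOAD_CONST → push 5. Stack: [6, 13, 5]
BINARY_OP - → 13 - 5 = 8. Stack: [6, 8]
BINARY_OP // → 6 // 8 = 0. Stack: [0]
STORE_FAST r → r=0. Stack: []
LOAD_FAST b → push 15. Stack: [15]
LOAD_CONST → push 3. Stack: [15, 3]
BINARY_OP + → 15 + 3 = 18. Stack: [18]
STORE_FAST y → y=18. Stack: []
LOAD_FAST_LOAD_FAST r,r → push 0,0. Stack: [0, 0]
BINARY_OP * → 0 * 0 = 0. Stack: [0]
STORE_FAST p → p=0. Stack: []
LOAD_FAST b → push 15. Stack: [15]
LOAD_CONST → push 8. Stack: [15, 8]
BINARY_OP // → 15 // 8 = 1. Stack: [1]
LOAD_FAST_LOAD_FAST b,p → push 15,0. Stack: [1, 15, 0]
BINARY_OP * → 15 * 0 = 0. Stack: [1, 0]
BINARY_OP - → 1 - 0 = 1. Stack: [1]
STORE_FAST r → r=1. Stack: []
LOAD_CONST → push 12. Stack: [12]
LOAD_FAST a → push 13. Stack: [12, 13]
BINARY_OP + → 12 + 13 = 25. Stack: [25]
STORE_FAST w → w=25. Stack: []
LOAD_FAST_LOAD_FAST y,w → push 18,25. Stack: [18, 25]
BINARY_OP * → 18 * 25 = 450. Stack: [450]
LOAD_FAST y → push 18. Stack: [450, 18]
BINARY_OP + → 450 + 18 = 468. Stack: [468]
STORE_FAST p → p=468. Stack: []
LOAD_FAST w → push 25. Stack: [25]
RETURN_VALUE → return 25.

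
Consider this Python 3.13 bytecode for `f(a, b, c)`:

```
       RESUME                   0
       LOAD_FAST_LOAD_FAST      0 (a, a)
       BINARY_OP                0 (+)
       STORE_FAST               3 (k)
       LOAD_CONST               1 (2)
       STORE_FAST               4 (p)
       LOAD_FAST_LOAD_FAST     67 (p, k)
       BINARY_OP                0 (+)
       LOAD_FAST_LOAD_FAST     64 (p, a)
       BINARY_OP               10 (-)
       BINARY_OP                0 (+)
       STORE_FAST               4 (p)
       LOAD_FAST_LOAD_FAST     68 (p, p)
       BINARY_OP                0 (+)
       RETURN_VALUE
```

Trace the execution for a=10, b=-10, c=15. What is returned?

28

LOAD_FAST_LOAD_FAST a,a → push 10,10. Stack: [10, 10]
BINARY_OP + → 10 + 10 = 20. Stack: [20]
STORE_FAST k → k=20. Stack: []
LOAD_CONST → push 2. Stack: [2]
STORE_FAST p → p=2. Stack: []
LOAD_FAST_LOAD_FAST p,k → push 2,20. Stack: [2, 20]
BINARY_OP + → 2 + 20 = 22. Stack: [22]
LOAD_FAST_LOAD_FAST p,a → push 2,10. Stack: [22, 2, 10]
BINARY_OP - → 2 - 10 = -8. Stack: [22, -8]
BINARY_OP + → 22 + -8 = 14. Stack: [14]
STORE_FAST p → p=14. Stack: []
LOAD_FAST_LOAD_FAST p,p → push 14,14. Stack: [14, 14]
BINARY_OP + → 14 + 14 = 28. Stack: [28]
RETURN_VALUE → return 28.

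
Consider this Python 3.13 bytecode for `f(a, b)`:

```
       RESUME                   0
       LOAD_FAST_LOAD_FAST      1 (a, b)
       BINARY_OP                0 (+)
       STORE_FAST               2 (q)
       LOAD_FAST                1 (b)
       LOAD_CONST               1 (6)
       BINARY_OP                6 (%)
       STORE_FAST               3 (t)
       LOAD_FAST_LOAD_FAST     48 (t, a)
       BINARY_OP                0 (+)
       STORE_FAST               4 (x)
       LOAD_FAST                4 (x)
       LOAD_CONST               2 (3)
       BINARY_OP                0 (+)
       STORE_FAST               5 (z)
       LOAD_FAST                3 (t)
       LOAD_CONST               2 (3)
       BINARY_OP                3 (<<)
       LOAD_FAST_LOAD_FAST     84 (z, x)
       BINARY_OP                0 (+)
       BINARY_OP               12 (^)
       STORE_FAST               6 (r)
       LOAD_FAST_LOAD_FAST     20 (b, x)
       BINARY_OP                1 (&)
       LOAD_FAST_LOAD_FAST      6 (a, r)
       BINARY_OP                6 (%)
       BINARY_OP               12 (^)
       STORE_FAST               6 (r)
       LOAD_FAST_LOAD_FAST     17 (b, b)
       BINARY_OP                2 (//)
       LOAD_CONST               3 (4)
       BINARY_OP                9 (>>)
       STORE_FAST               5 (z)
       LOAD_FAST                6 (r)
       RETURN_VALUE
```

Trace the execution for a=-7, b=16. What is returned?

-23

LOAD_FAST_LOAD_FAST a,b → push -7,16. Stack: [-7, 16]
BINARY_OP + → -7 + 16 = 9. Stack: [9]
STORE_FAST q → q=9. Stack: []
LOAD_FAST b → push 16. Stack: [16]
LOAD_CONST → push 6. Stack: [16, 6]
BINARY_OP % → 16 % 6 = 4. Stack: [4]
STORE_FAST t → t=4. Stack: []
LOAD_FAST_LOAD_FAST t,a → push 4,-7. Stack: [4, -7]
BINARY_OP + → 4 + -7 = -3. Stack: [-3]
STORE_FAST x → x=-3. Stack: []
LOAD_FAST x → push -3. Stack: [-3]
LOAD_CONST → push 3. Stack: [-3, 3]
BINARY_OP + → -3 + 3 = 0. Stack: [0]
STORE_FAST z → z=0. Stack: []
LOAD_FAST t → push 4. Stack: [4]
LOAD_CONST → push 3. Stack: [4, 3]
BINARY_OP << → 4 << 3 = 32. Stack: [32]
LOAD_FAST_LOAD_FAST z,x → push 0,-3. Stack: [32, 0, -3]
BINARY_OP + → 0 + -3 = -3. Stack: [32, -3]
BINARY_OP ^ → 32 ^ -3 = -35. Stack: [-35]
STORE_FAST r → r=-35. Stack: []
LOAD_FAST_LOAD_FAST b,x → push 16,-3. Stack: [16, -3]
BINARY_OP & → 16 & -3 = 16. Stack: [16]
LOAD_FAST_LOAD_FAST a,r → push -7,-35. Stack: [16, -7, -35]
BINARY_OP % → -7 % -35 = -7. Stack: [16, -7]
BINARY_OP ^ → 16 ^ -7 = -23. Stack: [-23]
STORE_FAST r → r=-23. Stack: []
LOAD_FAST_LOAD_FAST b,b → push 16,16. Stack: [16, 16]
BINARY_OP // → 16 // 16 = 1. Stack: [1]
LOAD_CONST → push 4. Stack: [1, 4]
BINARY_OP >> → 1 >> 4 = 0. Stack: [0]
STORE_FAST z → z=0. Stack: []
LOAD_FAST r → push -23. Stack: [-23]
RETURN_VALUE → return -23.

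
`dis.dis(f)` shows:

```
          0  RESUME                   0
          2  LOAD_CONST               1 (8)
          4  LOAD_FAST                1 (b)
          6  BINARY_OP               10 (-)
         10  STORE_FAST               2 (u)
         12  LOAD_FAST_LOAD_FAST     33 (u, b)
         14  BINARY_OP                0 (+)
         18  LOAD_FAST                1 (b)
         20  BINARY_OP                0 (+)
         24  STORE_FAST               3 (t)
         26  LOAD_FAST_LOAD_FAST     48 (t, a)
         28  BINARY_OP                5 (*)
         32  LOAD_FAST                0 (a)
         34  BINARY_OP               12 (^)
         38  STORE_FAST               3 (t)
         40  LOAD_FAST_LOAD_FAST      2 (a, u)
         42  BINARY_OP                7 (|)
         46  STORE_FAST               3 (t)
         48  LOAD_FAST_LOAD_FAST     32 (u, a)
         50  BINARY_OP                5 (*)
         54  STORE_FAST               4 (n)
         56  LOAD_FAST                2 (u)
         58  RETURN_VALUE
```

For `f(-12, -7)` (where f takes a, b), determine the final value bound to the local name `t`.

LOAD_CONST → push 8. Stack: [8]
LOAD_FAST b → push -7. Stack: [8, -7]
BINARY_OP - → 8 - -7 = 15. Stack: [15]
STORE_FAST u → u=15. Stack: []
LOAD_FAST_LOAD_FAST u,b → push 15,-7. Stack: [15, -7]
BINARY_OP + → 15 + -7 = 8. Stack: [8]
LOAD_FAST b → push -7. Stack: [8, -7]
BINARY_OP + → 8 + -7 = 1. Stack: [1]
STORE_FAST t → t=1. Stack: []
LOAD_FAST_LOAD_FAST t,a → push 1,-12. Stack: [1, -12]
BINARY_OP * → 1 * -12 = -12. Stack: [-12]
LOAD_FAST a → push -12. Stack: [-12, -12]
BINARY_OP ^ → -12 ^ -12 = 0. Stack: [0]
STORE_FAST t → t=0. Stack: []
LOAD_FAST_LOAD_FAST a,u → push -12,15. Stack: [-12, 15]
BINARY_OP | → -12 | 15 = -1. Stack: [-1]
STORE_FAST t → t=-1. Stack: []
LOAD_FAST_LOAD_FAST u,a → push 15,-12. Stack: [15, -12]
BINARY_OP * → 15 * -12 = -180. Stack: [-180]
STORE_FAST n → n=-180. Stack: []
LOAD_FAST u → push 15. Stack: [15]
RETURN_VALUE → return 15.

-1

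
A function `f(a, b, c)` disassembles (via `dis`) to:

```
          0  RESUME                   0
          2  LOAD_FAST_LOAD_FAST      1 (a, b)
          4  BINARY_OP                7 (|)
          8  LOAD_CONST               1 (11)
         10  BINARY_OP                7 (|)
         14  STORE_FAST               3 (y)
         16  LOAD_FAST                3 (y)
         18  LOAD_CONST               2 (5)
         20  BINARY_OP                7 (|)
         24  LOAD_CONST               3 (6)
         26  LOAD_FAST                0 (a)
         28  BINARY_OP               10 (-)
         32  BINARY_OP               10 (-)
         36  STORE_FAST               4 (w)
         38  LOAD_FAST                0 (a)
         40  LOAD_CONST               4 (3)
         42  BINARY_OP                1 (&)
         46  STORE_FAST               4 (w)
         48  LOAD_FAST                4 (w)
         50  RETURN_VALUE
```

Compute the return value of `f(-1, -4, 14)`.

3

LOAD_FAST_LOAD_FAST a,b → push -1,-4. Stack: [-1, -4]
BINARY_OP | → -1 | -4 = -1. Stack: [-1]
LOAD_CONST → push 11. Stack: [-1, 11]
BINARY_OP | → -1 | 11 = -1. Stack: [-1]
STORE_FAST y → y=-1. Stack: []
LOAD_FAST y → push -1. Stack: [-1]
LOAD_CONST → push 5. Stack: [-1, 5]
BINARY_OP | → -1 | 5 = -1. Stack: [-1]
LOAD_CONST → push 6. Stack: [-1, 6]
LOAD_FAST a → push -1. Stack: [-1, 6, -1]
BINARY_OP - → 6 - -1 = 7. Stack: [-1, 7]
BINARY_OP - → -1 - 7 = -8. Stack: [-8]
STORE_FAST w → w=-8. Stack: []
LOAD_FAST a → push -1. Stack: [-1]
LOAD_CONST → push 3. Stack: [-1, 3]
BINARY_OP & → -1 & 3 = 3. Stack: [3]
STORE_FAST w → w=3. Stack: []
LOAD_FAST w → push 3. Stack: [3]
RETURN_VALUE → return 3.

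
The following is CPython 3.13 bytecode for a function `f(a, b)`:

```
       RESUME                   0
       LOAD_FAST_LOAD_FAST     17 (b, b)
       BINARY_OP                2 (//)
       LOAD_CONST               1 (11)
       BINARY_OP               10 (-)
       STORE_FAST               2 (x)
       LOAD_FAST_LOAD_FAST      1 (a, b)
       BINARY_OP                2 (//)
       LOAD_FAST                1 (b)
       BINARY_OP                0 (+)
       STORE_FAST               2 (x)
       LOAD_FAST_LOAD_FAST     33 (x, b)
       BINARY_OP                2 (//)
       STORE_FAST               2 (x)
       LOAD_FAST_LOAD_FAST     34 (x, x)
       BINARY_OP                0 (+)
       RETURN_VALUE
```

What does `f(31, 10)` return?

LOAD_FAST_LOAD_FAST b,b → push 10,10. Stack: [10, 10]
BINARY_OP // → 10 // 10 = 1. Stack: [1]
LOAD_CONST → push 11. Stack: [1, 11]
BINARY_OP - → 1 - 11 = -10. Stack: [-10]
STORE_FAST x → x=-10. Stack: []
LOAD_FAST_LOAD_FAST a,b → push 31,10. Stack: [31, 10]
BINARY_OP // → 31 // 10 = 3. Stack: [3]
LOAD_FAST b → push 10. Stack: [3, 10]
BINARY_OP + → 3 + 10 = 13. Stack: [13]
STORE_FAST x → x=13. Stack: []
LOAD_FAST_LOAD_FAST x,b → push 13,10. Stack: [13, 10]
BINARY_OP // → 13 // 10 = 1. Stack: [1]
STORE_FAST x → x=1. Stack: []
LOAD_FAST_LOAD_FAST x,x → push 1,1. Stack: [1, 1]
BINARY_OP + → 1 + 1 = 2. Stack: [2]
RETURN_VALUE → return 2.

2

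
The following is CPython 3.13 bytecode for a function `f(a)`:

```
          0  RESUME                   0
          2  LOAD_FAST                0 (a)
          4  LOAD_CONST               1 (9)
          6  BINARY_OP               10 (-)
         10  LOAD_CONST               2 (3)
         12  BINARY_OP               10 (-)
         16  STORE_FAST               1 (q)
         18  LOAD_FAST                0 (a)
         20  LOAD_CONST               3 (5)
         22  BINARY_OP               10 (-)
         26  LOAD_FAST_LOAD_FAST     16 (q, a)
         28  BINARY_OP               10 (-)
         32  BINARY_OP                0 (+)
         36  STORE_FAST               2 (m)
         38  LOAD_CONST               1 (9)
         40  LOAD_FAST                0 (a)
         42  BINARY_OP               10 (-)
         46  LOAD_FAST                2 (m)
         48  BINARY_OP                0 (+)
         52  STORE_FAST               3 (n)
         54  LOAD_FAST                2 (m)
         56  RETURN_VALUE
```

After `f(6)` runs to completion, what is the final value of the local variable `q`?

-6

LOAD_FAST a → push 6. Stack: [6]
LOAD_CONST → push 9. Stack: [6, 9]
BINARY_OP - → 6 - 9 = -3. Stack: [-3]
LOAD_CONST → push 3. Stack: [-3, 3]
BINARY_OP - → -3 - 3 = -6. Stack: [-6]
STORE_FAST q → q=-6. Stack: []
LOAD_FAST a → push 6. Stack: [6]
LOAD_CONST → push 5. Stack: [6, 5]
BINARY_OP - → 6 - 5 = 1. Stack: [1]
LOAD_FAST_LOAD_FAST q,a → push -6,6. Stack: [1, -6, 6]
BINARY_OP - → -6 - 6 = -12. Stack: [1, -12]
BINARY_OP + → 1 + -12 = -11. Stack: [-11]
STORE_FAST m → m=-11. Stack: []
LOAD_CONST → push 9. Stack: [9]
LOAD_FAST a → push 6. Stack: [9, 6]
BINARY_OP - → 9 - 6 = 3. Stack: [3]
LOAD_FAST m → push -11. Stack: [3, -11]
BINARY_OP + → 3 + -11 = -8. Stack: [-8]
STORE_FAST n → n=-8. Stack: []
LOAD_FAST m → push -11. Stack: [-11]
RETURN_VALUE → return -11.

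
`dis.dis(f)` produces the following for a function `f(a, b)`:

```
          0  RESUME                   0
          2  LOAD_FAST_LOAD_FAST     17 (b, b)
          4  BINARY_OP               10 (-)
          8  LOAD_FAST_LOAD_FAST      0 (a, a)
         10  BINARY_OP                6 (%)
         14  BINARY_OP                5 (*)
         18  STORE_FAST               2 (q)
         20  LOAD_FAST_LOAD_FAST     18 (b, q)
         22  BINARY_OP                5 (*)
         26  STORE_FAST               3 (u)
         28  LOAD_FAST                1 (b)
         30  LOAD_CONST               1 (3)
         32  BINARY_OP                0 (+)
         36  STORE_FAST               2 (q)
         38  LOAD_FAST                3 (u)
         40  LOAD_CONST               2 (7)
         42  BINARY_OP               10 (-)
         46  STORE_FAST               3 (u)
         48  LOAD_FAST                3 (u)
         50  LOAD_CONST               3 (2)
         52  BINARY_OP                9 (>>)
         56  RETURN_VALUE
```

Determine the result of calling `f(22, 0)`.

LOAD_FAST_LOAD_FAST b,b → push 0,0. Stack: [0, 0]
BINARY_OP - → 0 - 0 = 0. Stack: [0]
LOAD_FAST_LOAD_FAST a,a → push 22,22. Stack: [0, 22, 22]
BINARY_OP % → 22 % 22 = 0. Stack: [0, 0]
BINARY_OP * → 0 * 0 = 0. Stack: [0]
STORE_FAST q → q=0. Stack: []
LOAD_FAST_LOAD_FAST b,q → push 0,0. Stack: [0, 0]
BINARY_OP * → 0 * 0 = 0. Stack: [0]
STORE_FAST u → u=0. Stack: []
LOAD_FAST b → push 0. Stack: [0]
LOAD_CONST → push 3. Stack: [0, 3]
BINARY_OP + → 0 + 3 = 3. Stack: [3]
STORE_FAST q → q=3. Stack: []
LOAD_FAST u → push 0. Stack: [0]
LOAD_CONST → push 7. Stack: [0, 7]
BINARY_OP - → 0 - 7 = -7. Stack: [-7]
STORE_FAST u → u=-7. Stack: []
LOAD_FAST u → push -7. Stack: [-7]
LOAD_CONST → push 2. Stack: [-7, 2]
BINARY_OP >> → -7 >> 2 = -2. Stack: [-2]
RETURN_VALUE → return -2.

-2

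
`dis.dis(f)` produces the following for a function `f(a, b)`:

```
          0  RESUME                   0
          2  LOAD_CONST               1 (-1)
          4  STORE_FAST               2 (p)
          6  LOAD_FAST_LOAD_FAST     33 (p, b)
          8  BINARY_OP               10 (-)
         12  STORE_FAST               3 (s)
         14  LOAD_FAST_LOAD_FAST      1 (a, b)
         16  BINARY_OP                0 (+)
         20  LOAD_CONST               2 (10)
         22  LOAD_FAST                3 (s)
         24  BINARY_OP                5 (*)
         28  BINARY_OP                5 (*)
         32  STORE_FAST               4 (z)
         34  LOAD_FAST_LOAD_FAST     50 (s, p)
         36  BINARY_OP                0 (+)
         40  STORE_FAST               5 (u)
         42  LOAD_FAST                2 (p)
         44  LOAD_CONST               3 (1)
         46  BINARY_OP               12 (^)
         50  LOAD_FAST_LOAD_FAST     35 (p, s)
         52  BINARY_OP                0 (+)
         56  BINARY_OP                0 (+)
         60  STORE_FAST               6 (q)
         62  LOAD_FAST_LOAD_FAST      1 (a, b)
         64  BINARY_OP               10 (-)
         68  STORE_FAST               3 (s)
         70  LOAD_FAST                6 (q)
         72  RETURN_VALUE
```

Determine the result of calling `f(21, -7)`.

LOAD_CONST → push -1. Stack: [-1]
STORE_FAST p → p=-1. Stack: []
LOAD_FAST_LOAD_FAST p,b → push -1,-7. Stack: [-1, -7]
BINARY_OP - → -1 - -7 = 6. Stack: [6]
STORE_FAST s → s=6. Stack: []
LOAD_FAST_LOAD_FAST a,b → push 21,-7. Stack: [21, -7]
BINARY_OP + → 21 + -7 = 14. Stack: [14]
LOAD_CONST → push 10. Stack: [14, 10]
LOAD_FAST s → push 6. Stack: [14, 10, 6]
BINARY_OP * → 10 * 6 = 60. Stack: [14, 60]
BINARY_OP * → 14 * 60 = 840. Stack: [840]
STORE_FAST z → z=840. Stack: []
LOAD_FAST_LOAD_FAST s,p → push 6,-1. Stack: [6, -1]
BINARY_OP + → 6 + -1 = 5. Stack: [5]
STORE_FAST u → u=5. Stack: []
LOAD_FAST p → push -1. Stack: [-1]
LOAD_CONST → push 1. Stack: [-1, 1]
BINARY_OP ^ → -1 ^ 1 = -2. Stack: [-2]
LOAD_FAST_LOAD_FAST p,s → push -1,6. Stack: [-2, -1, 6]
BINARY_OP + → -1 + 6 = 5. Stack: [-2, 5]
BINARY_OP + → -2 + 5 = 3. Stack: [3]
STORE_FAST q → q=3. Stack: []
LOAD_FAST_LOAD_FAST a,b → push 21,-7. Stack: [21, -7]
BINARY_OP - → 21 - -7 = 28. Stack: [28]
STORE_FAST s → s=28. Stack: []
LOAD_FAST q → push 3. Stack: [3]
RETURN_VALUE → return 3.

3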